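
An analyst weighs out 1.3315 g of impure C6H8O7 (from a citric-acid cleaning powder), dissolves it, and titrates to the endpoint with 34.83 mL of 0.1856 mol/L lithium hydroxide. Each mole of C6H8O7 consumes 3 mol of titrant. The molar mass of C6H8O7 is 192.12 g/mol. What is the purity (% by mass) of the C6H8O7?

31.1%

n(LiOH) = 0.1856 x 0.03483 = 0.006464 mol.
n(C6H8O7) = 0.006464 / 3 = 0.002155 mol.
mass of C6H8O7 = 0.002155 x 192.12 = 0.4140 g.
% purity = 0.4140 / 1.3315 x 100 = 31.1%.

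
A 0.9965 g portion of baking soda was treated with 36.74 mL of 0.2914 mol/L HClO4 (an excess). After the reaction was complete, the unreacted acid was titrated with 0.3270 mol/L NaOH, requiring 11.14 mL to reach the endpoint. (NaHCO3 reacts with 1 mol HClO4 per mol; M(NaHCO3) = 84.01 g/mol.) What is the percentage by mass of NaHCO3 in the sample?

59.5%

Total n(HClO4) added = 0.2914 x 0.03674 = 0.01071 mol.
n(NaOH) used = 0.3270 x 0.01114 = 0.003643 mol, which equals the excess n(HClO4).
So n(HClO4) consumed by the sample = 0.01071 - 0.003643 = 0.007063 mol.
n(NaHCO3) = 0.007063 / 1 = 0.007063 mol.
mass NaHCO3 = 0.007063 x 84.01 = 0.5934 g, so %NaHCO3 = 0.5934/0.9965 x 100 = 59.5%.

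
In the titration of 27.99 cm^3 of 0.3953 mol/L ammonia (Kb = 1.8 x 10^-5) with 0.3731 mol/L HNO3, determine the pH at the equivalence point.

n(NH3) = 0.3953 x 0.02799 = 0.01106 mol; V(HNO3) at equivalence = 0.01106/0.3731 = 0.02966 L.
At equivalence the base is fully converted to NH4+; total volume = 0.05765 L, so [NH4+] = 0.01106/0.05765 = 0.1919 M.
Ka(NH4+) = Kw/Kb = 1.0e-14 / 1.8 x 10^-5 = 5.56e-10.
[H^+] = sqrt(Ka x [NH4+]) = sqrt(5.56e-10 x 0.1919) = 1.03e-5 M.
pH = -log(1.03e-5) = 4.99.

4.99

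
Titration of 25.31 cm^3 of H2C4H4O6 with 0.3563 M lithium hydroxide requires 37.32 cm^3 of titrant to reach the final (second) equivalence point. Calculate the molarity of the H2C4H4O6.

0.263 M

n(LiOH) = 0.3563 x 0.03732 = 0.01330 mol.
At the final (second) equivalence point, 2 mol OH^- react per mol H2C4H4O6, so n(H2C4H4O6) = 0.01330 / 2 = 0.006649 mol.
[H2C4H4O6] = 0.006649 / 0.02531 L = 0.263 M.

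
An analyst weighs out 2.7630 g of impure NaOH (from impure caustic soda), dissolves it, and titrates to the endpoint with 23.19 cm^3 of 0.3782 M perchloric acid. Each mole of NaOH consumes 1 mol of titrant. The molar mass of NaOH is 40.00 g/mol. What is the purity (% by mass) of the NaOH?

n(HClO4) = 0.3782 x 0.02319 = 0.008770 mol.
n(NaOH) = 0.008770 / 1 = 0.008770 mol.
mass of NaOH = 0.008770 x 40.00 = 0.3508 g.
% purity = 0.3508 / 2.7630 x 100 = 12.7%.

12.7%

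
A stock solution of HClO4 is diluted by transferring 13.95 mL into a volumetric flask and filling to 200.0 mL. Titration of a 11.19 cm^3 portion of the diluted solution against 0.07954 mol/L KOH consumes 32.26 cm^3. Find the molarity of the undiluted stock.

3.29 M

n(KOH) = 0.07954 x 0.03226 = 0.002566 mol.
n(HClO4) in the aliquot = 0.002566 mol.
[diluted HClO4] = 0.002566 / 0.01119 = 0.2293 M.
Dilution factor = 200.0/13.95 = 14.34, so [stock] = 0.2293 x 14.34 = 3.29 M.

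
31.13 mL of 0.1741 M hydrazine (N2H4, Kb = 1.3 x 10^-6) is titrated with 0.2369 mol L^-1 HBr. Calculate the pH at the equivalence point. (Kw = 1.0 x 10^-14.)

4.56

n(N2H4) = 0.1741 x 0.03113 = 0.005420 mol; V(HBr) at equivalence = 0.005420/0.2369 = 0.02288 L.
At equivalence the base is fully converted to N2H5+; total volume = 0.05401 L, so [N2H5+] = 0.005420/0.05401 = 0.1004 M.
Ka(N2H5+) = Kw/Kb = 1.0e-14 / 1.3 x 10^-6 = 7.69e-9.
[H^+] = sqrt(Ka x [N2H5+]) = sqrt(7.69e-9 x 0.1004) = 2.78e-5 M.
pH = -log(2.78e-5) = 4.56.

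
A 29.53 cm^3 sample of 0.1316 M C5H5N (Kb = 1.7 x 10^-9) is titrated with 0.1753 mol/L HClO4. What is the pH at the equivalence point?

n(C5H5N) = 0.1316 x 0.02953 = 0.003886 mol; V(HClO4) at equivalence = 0.003886/0.1753 = 0.02217 L.
At equivalence the base is fully converted to C5H5NH+; total volume = 0.05170 L, so [C5H5NH+] = 0.003886/0.05170 = 0.07517 M.
Ka(C5H5NH+) = Kw/Kb = 1.0e-14 / 1.7 x 10^-9 = 5.88e-6.
[H^+] = sqrt(Ka x [C5H5NH+]) = sqrt(5.88e-6 x 0.07517) = 0.000665 M.
pH = -log(0.000665) = 3.18.

3.18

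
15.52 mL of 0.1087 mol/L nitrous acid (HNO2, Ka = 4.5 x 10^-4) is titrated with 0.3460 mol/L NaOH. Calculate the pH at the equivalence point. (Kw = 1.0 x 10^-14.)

n(HNO2) = 0.1087 x 0.01552 = 0.001687 mol; V(NaOH) at equivalence = 0.001687/0.3460 = 0.004876 L.
At equivalence all the acid is converted to NO2-; total volume = 0.01552 + 0.004876 = 0.02040 L, so [NO2-] = 0.001687/0.02040 = 0.08271 M.
Kb = Kw/Ka = 1.0e-14 / 4.5 x 10^-4 = 2.22e-11.
[OH^-] = sqrt(Kb x [NO2-]) = sqrt(2.22e-11 x 0.08271) = 1.36e-6 M.
pOH = 5.87, so pH = 14.00 - 5.87 = 8.13.

8.13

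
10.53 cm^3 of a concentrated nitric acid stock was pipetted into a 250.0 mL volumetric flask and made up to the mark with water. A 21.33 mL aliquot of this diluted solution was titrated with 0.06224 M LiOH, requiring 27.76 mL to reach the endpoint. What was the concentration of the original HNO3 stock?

n(LiOH) = 0.06224 x 0.02776 = 0.001728 mol.
n(HNO3) in the aliquot = 0.001728 mol.
[diluted HNO3] = 0.001728 / 0.02133 = 0.08100 M.
Dilution factor = 250.0/10.53 = 23.74, so [stock] = 0.08100 x 23.74 = 1.92 M.

1.92 M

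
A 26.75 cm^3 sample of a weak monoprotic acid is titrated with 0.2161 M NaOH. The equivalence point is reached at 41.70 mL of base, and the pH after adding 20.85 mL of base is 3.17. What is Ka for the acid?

20.85 mL is half of the equivalence volume, so this is the half-equivalence point where [HA] = [A^-].
At half-equivalence pH = pKa, so pKa = 3.17.
Ka = 10^(-3.17) = 6.8 x 10^-4.

6.8 x 10^-4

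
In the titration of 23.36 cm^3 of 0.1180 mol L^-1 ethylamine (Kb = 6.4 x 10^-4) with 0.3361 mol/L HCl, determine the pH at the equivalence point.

5.93

n(C2H5NH2) = 0.1180 x 0.02336 = 0.002756 mol; V(HCl) at equivalence = 0.002756/0.3361 = 0.008201 L.
At equivalence the base is fully converted to C2H5NH3+; total volume = 0.03156 L, so [C2H5NH3+] = 0.002756/0.03156 = 0.08734 M.
Ka(C2H5NH3+) = Kw/Kb = 1.0e-14 / 6.4 x 10^-4 = 1.56e-11.
[H^+] = sqrt(Ka x [C2H5NH3+]) = sqrt(1.56e-11 x 0.08734) = 1.17e-6 M.
pH = -log(1.17e-6) = 5.93.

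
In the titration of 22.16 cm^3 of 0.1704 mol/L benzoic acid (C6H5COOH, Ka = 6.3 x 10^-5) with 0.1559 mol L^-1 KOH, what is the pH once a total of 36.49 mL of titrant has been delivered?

n(acid) = 0.1704 x 0.02216 = 0.003776 mol; n(KOH) added = 0.1559 x 0.03649 = 0.005689 mol.
Base is in excess by 0.005689 - 0.003776 = 0.001913 mol in a total volume of 0.05865 L.
[OH^-] = 0.001913/0.05865 = 0.03261 M, so pOH = 1.49 and pH = 14.00 - 1.49 = 12.51.

12.51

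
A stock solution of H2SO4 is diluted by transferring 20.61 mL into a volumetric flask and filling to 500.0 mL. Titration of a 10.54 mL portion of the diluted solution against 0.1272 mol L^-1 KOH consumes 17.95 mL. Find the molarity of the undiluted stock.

2.63 M

n(KOH) = 0.1272 x 0.01795 = 0.002283 mol.
n(H2SO4) in the aliquot = 0.002283 x 1/2 = 0.001142 mol.
[diluted H2SO4] = 0.001142 / 0.01054 = 0.1083 M.
Dilution factor = 500.0/20.61 = 24.26, so [stock] = 0.1083 x 24.26 = 2.63 M.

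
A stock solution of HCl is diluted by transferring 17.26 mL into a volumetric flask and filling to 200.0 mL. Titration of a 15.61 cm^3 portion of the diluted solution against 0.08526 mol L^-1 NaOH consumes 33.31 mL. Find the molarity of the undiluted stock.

2.11 M

n(NaOH) = 0.08526 x 0.03331 = 0.002840 mol.
n(HCl) in the aliquot = 0.002840 mol.
[diluted HCl] = 0.002840 / 0.01561 = 0.1819 M.
Dilution factor = 200.0/17.26 = 11.59, so [stock] = 0.1819 x 11.59 = 2.11 M.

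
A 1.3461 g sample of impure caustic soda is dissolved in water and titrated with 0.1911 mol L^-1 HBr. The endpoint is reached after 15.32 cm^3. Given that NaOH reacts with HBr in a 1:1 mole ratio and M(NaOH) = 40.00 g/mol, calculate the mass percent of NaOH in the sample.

n(HBr) = 0.1911 x 0.01532 = 0.002928 mol.
n(NaOH) = 0.002928 / 1 = 0.002928 mol.
mass of NaOH = 0.002928 x 40.00 = 0.1171 g.
% purity = 0.1171 / 1.3461 x 100 = 8.70%.

8.70%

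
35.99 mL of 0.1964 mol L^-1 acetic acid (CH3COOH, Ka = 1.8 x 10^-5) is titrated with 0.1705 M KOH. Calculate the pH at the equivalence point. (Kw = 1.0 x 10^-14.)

n(CH3COOH) = 0.1964 x 0.03599 = 0.007068 mol; V(KOH) at equivalence = 0.007068/0.1705 = 0.04146 L.
At equivalence all the acid is converted to CH3COO-; total volume = 0.03599 + 0.04146 = 0.07745 L, so [CH3COO-] = 0.007068/0.07745 = 0.09127 M.
Kb = Kw/Ka = 1.0e-14 / 1.8 x 10^-5 = 5.56e-10.
[OH^-] = sqrt(Kb x [CH3COO-]) = sqrt(5.56e-10 x 0.09127) = 7.12e-6 M.
pOH = 5.15, so pH = 14.00 - 5.15 = 8.85.

8.85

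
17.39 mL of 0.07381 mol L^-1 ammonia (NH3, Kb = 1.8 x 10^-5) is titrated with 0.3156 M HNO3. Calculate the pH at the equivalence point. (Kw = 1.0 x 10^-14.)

5.24

n(NH3) = 0.07381 x 0.01739 = 0.001284 mol; V(HNO3) at equivalence = 0.001284/0.3156 = 0.004067 L.
At equivalence the base is fully converted to NH4+; total volume = 0.02146 L, so [NH4+] = 0.001284/0.02146 = 0.05982 M.
Ka(NH4+) = Kw/Kb = 1.0e-14 / 1.8 x 10^-5 = 5.56e-10.
[H^+] = sqrt(Ka x [NH4+]) = sqrt(5.56e-10 x 0.05982) = 5.76e-6 M.
pH = -log(5.76e-6) = 5.24.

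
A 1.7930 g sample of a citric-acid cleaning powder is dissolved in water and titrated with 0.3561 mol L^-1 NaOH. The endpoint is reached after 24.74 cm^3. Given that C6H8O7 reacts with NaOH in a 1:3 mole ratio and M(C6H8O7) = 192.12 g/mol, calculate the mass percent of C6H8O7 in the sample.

n(NaOH) = 0.3561 x 0.02474 = 0.008810 mol.
n(C6H8O7) = 0.008810 / 3 = 0.002937 mol.
mass of C6H8O7 = 0.002937 x 192.12 = 0.5642 g.
% purity = 0.5642 / 1.7930 x 100 = 31.5%.

31.5%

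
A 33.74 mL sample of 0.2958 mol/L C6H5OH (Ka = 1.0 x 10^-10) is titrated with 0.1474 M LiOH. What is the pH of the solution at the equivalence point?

11.50

n(C6H5OH) = 0.2958 x 0.03374 = 0.009980 mol; V(LiOH) at equivalence = 0.009980/0.1474 = 0.06771 L.
At equivalence all the acid is converted to C6H5O-; total volume = 0.03374 + 0.06771 = 0.1014 L, so [C6H5O-] = 0.009980/0.1014 = 0.09838 M.
Kb = Kw/Ka = 1.0e-14 / 1.0 x 10^-10 = 0.000100.
[OH^-] = sqrt(Kb x [C6H5O-]) = sqrt(0.000100 x 0.09838) = 0.00314 M.
pOH = 2.50, so pH = 14.00 - 2.50 = 11.50.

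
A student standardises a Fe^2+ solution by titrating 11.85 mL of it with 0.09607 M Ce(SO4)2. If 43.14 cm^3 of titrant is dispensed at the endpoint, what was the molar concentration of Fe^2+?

n(Ce(SO4)2) = 0.09607 x 0.04314 = 0.004144 mol.
From the balanced equation, 1 mol Ce(SO4)2 reacts with 1 mol Fe^2+, so n(Fe^2+) = 0.004144 x 1/1 = 0.004144 mol.
[Fe^2+] = 0.004144 / 0.01185 L = 0.350 M.

0.350 M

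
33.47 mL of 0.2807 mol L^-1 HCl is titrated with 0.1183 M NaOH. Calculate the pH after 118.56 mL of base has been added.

12.48

n(acid) = 0.2807 x 0.03347 = 0.009395 mol; n(NaOH) added = 0.1183 x 0.1186 = 0.01403 mol.
Base is in excess by 0.01403 - 0.009395 = 0.004631 mol in a total volume of 0.1520 L.
[OH^-] = 0.004631/0.1520 = 0.03046 M, so pOH = 1.52 and pH = 14.00 - 1.52 = 12.48.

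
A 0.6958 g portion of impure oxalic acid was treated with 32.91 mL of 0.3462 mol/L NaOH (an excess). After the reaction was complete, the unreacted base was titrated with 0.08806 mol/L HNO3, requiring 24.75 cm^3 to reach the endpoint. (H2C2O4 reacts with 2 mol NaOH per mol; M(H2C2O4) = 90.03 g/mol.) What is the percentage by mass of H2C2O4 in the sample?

Total n(NaOH) added = 0.3462 x 0.03291 = 0.01139 mol.
n(HNO3) used = 0.08806 x 0.02475 = 0.002179 mol, which equals the excess n(NaOH).
So n(NaOH) consumed by the sample = 0.01139 - 0.002179 = 0.009214 mol.
n(H2C2O4) = 0.009214 / 2 = 0.004607 mol.
mass H2C2O4 = 0.004607 x 90.03 = 0.4148 g, so %H2C2O4 = 0.4148/0.6958 x 100 = 59.6%.

59.6%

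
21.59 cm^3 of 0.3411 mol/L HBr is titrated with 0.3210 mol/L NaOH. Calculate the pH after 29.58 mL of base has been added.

n(acid) = 0.3411 x 0.02159 = 0.007364 mol; n(NaOH) added = 0.3210 x 0.02958 = 0.009495 mol.
Base is in excess by 0.009495 - 0.007364 = 0.002131 mol in a total volume of 0.05117 L.
[OH^-] = 0.002131/0.05117 = 0.04164 M, so pOH = 1.38 and pH = 14.00 - 1.38 = 12.62.

12.62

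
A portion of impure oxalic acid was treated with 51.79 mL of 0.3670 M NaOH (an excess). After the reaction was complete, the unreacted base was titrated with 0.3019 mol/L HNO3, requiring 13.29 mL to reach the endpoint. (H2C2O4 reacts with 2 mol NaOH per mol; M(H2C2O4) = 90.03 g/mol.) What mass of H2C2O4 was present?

Total n(NaOH) added = 0.3670 x 0.05179 = 0.01901 mol.
n(HNO3) used = 0.3019 x 0.01329 = 0.004012 mol, which equals the excess n(NaOH).
So n(NaOH) consumed by the sample = 0.01901 - 0.004012 = 0.01499 mol.
n(H2C2O4) = 0.01499 / 2 = 0.007497 mol.
mass = 0.007497 mol x 90.03 g/mol = 0.675 g.

0.675 g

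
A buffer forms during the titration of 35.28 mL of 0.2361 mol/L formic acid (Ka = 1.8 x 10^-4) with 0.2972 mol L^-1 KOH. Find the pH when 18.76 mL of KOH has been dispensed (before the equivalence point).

Initial n(HCOOH) = 0.2361 x 0.03528 = 0.008330 mol.
n(KOH) added = 0.2972 x 0.01876 = 0.005575 mol, converting that many moles of HCOOH to HCOO-.
Remaining n(HCOOH) = 0.002754 mol; n(HCOO-) = 0.005575 mol.
By Henderson-Hasselbalch, pH = pKa + log([A^-]/[HA]) = 3.74 + log(0.005575/0.002754) = 3.74 + (+0.31) = 4.05.

4.05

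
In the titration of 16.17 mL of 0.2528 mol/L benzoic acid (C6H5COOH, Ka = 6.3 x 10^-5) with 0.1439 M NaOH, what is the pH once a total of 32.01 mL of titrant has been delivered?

12.03

n(acid) = 0.2528 x 0.01617 = 0.004088 mol; n(NaOH) added = 0.1439 x 0.03201 = 0.004606 mol.
Base is in excess by 0.004606 - 0.004088 = 0.0005185 mol in a total volume of 0.04818 L.
[OH^-] = 0.0005185/0.04818 = 0.01076 M, so pOH = 1.97 and pH = 14.00 - 1.97 = 12.03.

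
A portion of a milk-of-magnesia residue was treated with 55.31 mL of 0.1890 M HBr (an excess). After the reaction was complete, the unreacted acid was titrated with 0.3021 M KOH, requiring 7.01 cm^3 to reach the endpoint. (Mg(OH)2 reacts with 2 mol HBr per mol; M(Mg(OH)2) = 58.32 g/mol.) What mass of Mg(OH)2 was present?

0.243 g

Total n(HBr) added = 0.1890 x 0.05531 = 0.01045 mol.
n(KOH) used = 0.3021 x 0.007010 = 0.002118 mol, which equals the excess n(HBr).
So n(HBr) consumed by the sample = 0.01045 - 0.002118 = 0.008336 mol.
n(Mg(OH)2) = 0.008336 / 2 = 0.004168 mol.
mass = 0.004168 mol x 58.32 g/mol = 0.243 g.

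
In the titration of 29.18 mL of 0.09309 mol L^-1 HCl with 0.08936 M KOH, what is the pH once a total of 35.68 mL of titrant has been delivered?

n(acid) = 0.09309 x 0.02918 = 0.002716 mol; n(KOH) added = 0.08936 x 0.03568 = 0.003188 mol.
Base is in excess by 0.003188 - 0.002716 = 0.0004720 mol in a total volume of 0.06486 L.
[OH^-] = 0.0004720/0.06486 = 0.007277 M, so pOH = 2.14 and pH = 14.00 - 2.14 = 11.86.

11.86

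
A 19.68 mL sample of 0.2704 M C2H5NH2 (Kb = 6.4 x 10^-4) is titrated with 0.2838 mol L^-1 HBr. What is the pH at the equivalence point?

5.83

n(C2H5NH2) = 0.2704 x 0.01968 = 0.005321 mol; V(HBr) at equivalence = 0.005321/0.2838 = 0.01875 L.
At equivalence the base is fully converted to C2H5NH3+; total volume = 0.03843 L, so [C2H5NH3+] = 0.005321/0.03843 = 0.1385 M.
Ka(C2H5NH3+) = Kw/Kb = 1.0e-14 / 6.4 x 10^-4 = 1.56e-11.
[H^+] = sqrt(Ka x [C2H5NH3+]) = sqrt(1.56e-11 x 0.1385) = 1.47e-6 M.
pH = -log(1.47e-6) = 5.83.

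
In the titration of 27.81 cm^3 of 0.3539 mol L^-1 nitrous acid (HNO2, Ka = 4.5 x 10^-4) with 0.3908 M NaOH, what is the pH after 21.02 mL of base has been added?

4.05

Initial n(HNO2) = 0.3539 x 0.02781 = 0.009842 mol.
n(NaOH) added = 0.3908 x 0.02102 = 0.008215 mol, converting that many moles of HNO2 to NO2-.
Remaining n(HNO2) = 0.001627 mol; n(NO2-) = 0.008215 mol.
By Henderson-Hasselbalch, pH = pKa + log([A^-]/[HA]) = 3.35 + log(0.008215/0.001627) = 3.35 + (+0.70) = 4.05.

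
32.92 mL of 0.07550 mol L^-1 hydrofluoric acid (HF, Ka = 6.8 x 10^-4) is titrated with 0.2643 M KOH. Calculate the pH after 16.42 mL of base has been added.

n(acid) = 0.07550 x 0.03292 = 0.002485 mol; n(KOH) added = 0.2643 x 0.01642 = 0.004340 mol.
Base is in excess by 0.004340 - 0.002485 = 0.001854 mol in a total volume of 0.04934 L.
[OH^-] = 0.001854/0.04934 = 0.03758 M, so pOH = 1.43 and pH = 14.00 - 1.43 = 12.57.

12.57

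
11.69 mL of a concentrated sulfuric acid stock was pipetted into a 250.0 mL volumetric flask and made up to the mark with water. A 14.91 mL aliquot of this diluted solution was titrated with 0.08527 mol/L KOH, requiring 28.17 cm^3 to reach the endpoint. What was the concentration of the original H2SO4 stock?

n(KOH) = 0.08527 x 0.02817 = 0.002402 mol.
n(H2SO4) in the aliquot = 0.002402 x 1/2 = 0.001201 mol.
[diluted H2SO4] = 0.001201 / 0.01491 = 0.08055 M.
Dilution factor = 250.0/11.69 = 21.39, so [stock] = 0.08055 x 21.39 = 1.72 M.

1.72 M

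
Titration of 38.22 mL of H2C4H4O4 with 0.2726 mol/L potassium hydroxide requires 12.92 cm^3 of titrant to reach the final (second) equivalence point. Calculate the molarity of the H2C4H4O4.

0.0461 M

n(KOH) = 0.2726 x 0.01292 = 0.003522 mol.
At the final (second) equivalence point, 2 mol OH^- react per mol H2C4H4O4, so n(H2C4H4O4) = 0.003522 / 2 = 0.001761 mol.
[H2C4H4O4] = 0.001761 / 0.03822 L = 0.0461 M.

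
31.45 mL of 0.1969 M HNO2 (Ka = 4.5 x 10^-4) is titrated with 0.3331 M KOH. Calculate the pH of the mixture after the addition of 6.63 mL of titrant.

Initial n(HNO2) = 0.1969 x 0.03145 = 0.006193 mol.
n(KOH) added = 0.3331 x 0.006630 = 0.002208 mol, converting that many moles of HNO2 to NO2-.
Remaining n(HNO2) = 0.003984 mol; n(NO2-) = 0.002208 mol.
By Henderson-Hasselbalch, pH = pKa + log([A^-]/[HA]) = 3.35 + log(0.002208/0.003984) = 3.35 + (-0.26) = 3.09.

3.09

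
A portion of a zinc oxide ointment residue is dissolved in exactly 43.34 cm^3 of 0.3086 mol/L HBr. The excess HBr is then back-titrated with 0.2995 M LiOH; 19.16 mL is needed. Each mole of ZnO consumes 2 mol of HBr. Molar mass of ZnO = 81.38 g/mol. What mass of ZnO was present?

0.311 g

Total n(HBr) added = 0.3086 x 0.04334 = 0.01337 mol.
n(LiOH) used = 0.2995 x 0.01916 = 0.005738 mol, which equals the excess n(HBr).
So n(HBr) consumed by the sample = 0.01337 - 0.005738 = 0.007636 mol.
n(ZnO) = 0.007636 / 2 = 0.003818 mol.
mass = 0.003818 mol x 81.38 g/mol = 0.311 g.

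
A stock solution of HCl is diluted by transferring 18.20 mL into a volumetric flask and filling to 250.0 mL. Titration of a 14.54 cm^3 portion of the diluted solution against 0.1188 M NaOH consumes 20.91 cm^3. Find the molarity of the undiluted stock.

2.35 M

n(NaOH) = 0.1188 x 0.02091 = 0.002484 mol.
n(HCl) in the aliquot = 0.002484 mol.
[diluted HCl] = 0.002484 / 0.01454 = 0.1708 M.
Dilution factor = 250.0/18.20 = 13.74, so [stock] = 0.1708 x 13.74 = 2.35 M.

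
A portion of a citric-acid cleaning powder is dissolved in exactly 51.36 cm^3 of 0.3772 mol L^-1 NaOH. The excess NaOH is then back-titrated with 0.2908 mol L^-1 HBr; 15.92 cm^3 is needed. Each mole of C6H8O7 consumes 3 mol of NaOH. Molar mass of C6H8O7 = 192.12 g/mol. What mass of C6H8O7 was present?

0.944 g

Total n(NaOH) added = 0.3772 x 0.05136 = 0.01937 mol.
n(HBr) used = 0.2908 x 0.01592 = 0.004630 mol, which equals the excess n(NaOH).
So n(NaOH) consumed by the sample = 0.01937 - 0.004630 = 0.01474 mol.
n(C6H8O7) = 0.01474 / 3 = 0.004914 mol.
mass = 0.004914 mol x 192.12 g/mol = 0.944 g.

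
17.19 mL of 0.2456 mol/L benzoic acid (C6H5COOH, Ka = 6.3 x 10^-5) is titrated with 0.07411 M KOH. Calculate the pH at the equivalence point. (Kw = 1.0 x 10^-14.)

n(C6H5COOH) = 0.2456 x 0.01719 = 0.004222 mol; V(KOH) at equivalence = 0.004222/0.07411 = 0.05697 L.
At equivalence all the acid is converted to C6H5COO-; total volume = 0.01719 + 0.05697 = 0.07416 L, so [C6H5COO-] = 0.004222/0.07416 = 0.05693 M.
Kb = Kw/Ka = 1.0e-14 / 6.3 x 10^-5 = 1.59e-10.
[OH^-] = sqrt(Kb x [C6H5COO-]) = sqrt(1.59e-10 x 0.05693) = 3.01e-6 M.
pOH = 5.52, so pH = 14.00 - 5.52 = 8.48.

8.48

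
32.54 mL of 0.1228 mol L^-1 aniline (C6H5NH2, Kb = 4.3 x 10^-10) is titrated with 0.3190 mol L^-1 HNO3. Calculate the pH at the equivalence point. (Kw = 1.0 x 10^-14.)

n(C6H5NH2) = 0.1228 x 0.03254 = 0.003996 mol; V(HNO3) at equivalence = 0.003996/0.3190 = 0.01253 L.
At equivalence the base is fully converted to C6H5NH3+; total volume = 0.04507 L, so [C6H5NH3+] = 0.003996/0.04507 = 0.08867 M.
Ka(C6H5NH3+) = Kw/Kb = 1.0e-14 / 4.3 x 10^-10 = 2.33e-5.
[H^+] = sqrt(Ka x [C6H5NH3+]) = sqrt(2.33e-5 x 0.08867) = 0.00144 M.
pH = -log(0.00144) = 2.84.

2.84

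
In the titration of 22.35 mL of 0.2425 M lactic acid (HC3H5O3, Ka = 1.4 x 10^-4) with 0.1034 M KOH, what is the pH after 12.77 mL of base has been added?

Initial n(HC3H5O3) = 0.2425 x 0.02235 = 0.005420 mol.
n(KOH) added = 0.1034 x 0.01277 = 0.001320 mol, converting that many moles of HC3H5O3 to C3H5O3-.
Remaining n(HC3H5O3) = 0.004099 mol; n(C3H5O3-) = 0.001320 mol.
By Henderson-Hasselbalch, pH = pKa + log([A^-]/[HA]) = 3.85 + log(0.001320/0.004099) = 3.85 + (-0.49) = 3.36.

3.36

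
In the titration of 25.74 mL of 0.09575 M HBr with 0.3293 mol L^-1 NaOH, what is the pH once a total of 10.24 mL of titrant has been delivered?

12.40

n(acid) = 0.09575 x 0.02574 = 0.002465 mol; n(NaOH) added = 0.3293 x 0.01024 = 0.003372 mol.
Base is in excess by 0.003372 - 0.002465 = 0.0009074 mol in a total volume of 0.03598 L.
[OH^-] = 0.0009074/0.03598 = 0.02522 M, so pOH = 1.60 and pH = 14.00 - 1.60 = 12.40.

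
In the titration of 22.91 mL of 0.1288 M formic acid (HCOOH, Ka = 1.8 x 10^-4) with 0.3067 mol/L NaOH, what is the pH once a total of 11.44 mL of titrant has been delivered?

n(acid) = 0.1288 x 0.02291 = 0.002951 mol; n(NaOH) added = 0.3067 x 0.01144 = 0.003509 mol.
Base is in excess by 0.003509 - 0.002951 = 0.0005578 mol in a total volume of 0.03435 L.
[OH^-] = 0.0005578/0.03435 = 0.01624 M, so pOH = 1.79 and pH = 14.00 - 1.79 = 12.21.

12.21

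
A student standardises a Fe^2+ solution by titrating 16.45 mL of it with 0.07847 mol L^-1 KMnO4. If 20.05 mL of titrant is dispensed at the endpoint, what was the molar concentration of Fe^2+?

n(KMnO4) = 0.07847 x 0.02005 = 0.001573 mol.
From the balanced equation, 1 mol KMnO4 reacts with 5 mol Fe^2+, so n(Fe^2+) = 0.001573 x 5/1 = 0.007867 mol.
[Fe^2+] = 0.007867 / 0.01645 L = 0.478 M.

0.478 M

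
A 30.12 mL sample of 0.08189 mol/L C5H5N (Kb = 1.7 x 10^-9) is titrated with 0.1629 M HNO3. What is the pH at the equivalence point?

n(C5H5N) = 0.08189 x 0.03012 = 0.002467 mol; V(HNO3) at equivalence = 0.002467/0.1629 = 0.01514 L.
At equivalence the base is fully converted to C5H5NH+; total volume = 0.04526 L, so [C5H5NH+] = 0.002467/0.04526 = 0.05450 M.
Ka(C5H5NH+) = Kw/Kb = 1.0e-14 / 1.7 x 10^-9 = 5.88e-6.
[H^+] = sqrt(Ka x [C5H5NH+]) = sqrt(5.88e-6 x 0.05450) = 0.000566 M.
pH = -log(0.000566) = 3.25.

3.25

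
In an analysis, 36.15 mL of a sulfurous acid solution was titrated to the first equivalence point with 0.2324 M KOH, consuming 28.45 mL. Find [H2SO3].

n(KOH) = 0.2324 x 0.02845 = 0.006612 mol.
At the first equivalence point, 1 mol OH^- react per mol H2SO3, so n(H2SO3) = 0.006612 / 1 = 0.006612 mol.
[H2SO3] = 0.006612 / 0.03615 L = 0.183 M.

0.183 M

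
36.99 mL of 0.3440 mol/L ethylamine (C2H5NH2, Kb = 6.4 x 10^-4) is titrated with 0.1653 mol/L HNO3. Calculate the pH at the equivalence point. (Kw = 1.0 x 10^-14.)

n(C2H5NH2) = 0.3440 x 0.03699 = 0.01272 mol; V(HNO3) at equivalence = 0.01272/0.1653 = 0.07698 L.
At equivalence the base is fully converted to C2H5NH3+; total volume = 0.1140 L, so [C2H5NH3+] = 0.01272/0.1140 = 0.1116 M.
Ka(C2H5NH3+) = Kw/Kb = 1.0e-14 / 6.4 x 10^-4 = 1.56e-11.
[H^+] = sqrt(Ka x [C2H5NH3+]) = sqrt(1.56e-11 x 0.1116) = 1.32e-6 M.
pH = -log(1.32e-6) = 5.88.

5.88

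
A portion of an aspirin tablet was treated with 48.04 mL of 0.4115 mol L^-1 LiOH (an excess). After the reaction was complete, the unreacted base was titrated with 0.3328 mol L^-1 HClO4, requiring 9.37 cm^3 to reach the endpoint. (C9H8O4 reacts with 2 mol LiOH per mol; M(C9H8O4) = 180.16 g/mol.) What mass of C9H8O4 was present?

Total n(LiOH) added = 0.4115 x 0.04804 = 0.01977 mol.
n(HClO4) used = 0.3328 x 0.009370 = 0.003118 mol, which equals the excess n(LiOH).
So n(LiOH) consumed by the sample = 0.01977 - 0.003118 = 0.01665 mol.
n(C9H8O4) = 0.01665 / 2 = 0.008325 mol.
mass = 0.008325 mol x 180.16 g/mol = 1.50 g.

1.50 g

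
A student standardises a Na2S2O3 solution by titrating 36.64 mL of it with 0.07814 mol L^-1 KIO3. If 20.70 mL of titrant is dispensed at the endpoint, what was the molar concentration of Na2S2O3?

n(KIO3) = 0.07814 x 0.02070 = 0.001617 mol.
From the balanced equation, 1 mol KIO3 reacts with 6 mol Na2S2O3, so n(Na2S2O3) = 0.001617 x 6/1 = 0.009705 mol.
[Na2S2O3] = 0.009705 / 0.03664 L = 0.265 M.

0.265 M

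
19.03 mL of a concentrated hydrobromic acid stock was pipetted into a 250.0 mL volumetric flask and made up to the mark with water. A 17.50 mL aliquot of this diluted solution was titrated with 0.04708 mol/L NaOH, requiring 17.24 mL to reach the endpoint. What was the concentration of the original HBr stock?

0.609 M

n(NaOH) = 0.04708 x 0.01724 = 0.0008117 mol.
n(HBr) in the aliquot = 0.0008117 mol.
[diluted HBr] = 0.0008117 / 0.01750 = 0.04638 M.
Dilution factor = 250.0/19.03 = 13.14, so [stock] = 0.04638 x 13.14 = 0.609 M.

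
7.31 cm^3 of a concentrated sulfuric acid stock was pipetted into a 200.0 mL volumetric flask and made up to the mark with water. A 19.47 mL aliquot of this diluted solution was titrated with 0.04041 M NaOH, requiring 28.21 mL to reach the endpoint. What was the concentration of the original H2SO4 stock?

0.801 M

n(NaOH) = 0.04041 x 0.02821 = 0.001140 mol.
n(H2SO4) in the aliquot = 0.001140 x 1/2 = 0.0005700 mol.
[diluted H2SO4] = 0.0005700 / 0.01947 = 0.02927 M.
Dilution factor = 200.0/7.310 = 27.36, so [stock] = 0.02927 x 27.36 = 0.801 M.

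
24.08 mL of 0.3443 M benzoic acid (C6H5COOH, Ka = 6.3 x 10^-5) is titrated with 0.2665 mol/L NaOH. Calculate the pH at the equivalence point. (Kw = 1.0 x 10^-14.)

n(C6H5COOH) = 0.3443 x 0.02408 = 0.008291 mol; V(NaOH) at equivalence = 0.008291/0.2665 = 0.03111 L.
At equivalence all the acid is converted to C6H5COO-; total volume = 0.02408 + 0.03111 = 0.05519 L, so [C6H5COO-] = 0.008291/0.05519 = 0.1502 M.
Kb = Kw/Ka = 1.0e-14 / 6.3 x 10^-5 = 1.59e-10.
[OH^-] = sqrt(Kb x [C6H5COO-]) = sqrt(1.59e-10 x 0.1502) = 4.88e-6 M.
pOH = 5.31, so pH = 14.00 - 5.31 = 8.69.

8.69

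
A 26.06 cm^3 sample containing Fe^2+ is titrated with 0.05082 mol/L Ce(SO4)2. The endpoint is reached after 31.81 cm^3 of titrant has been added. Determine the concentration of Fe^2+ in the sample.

0.0620 M

n(Ce(SO4)2) = 0.05082 x 0.03181 = 0.001617 mol.
From the balanced equation, 1 mol Ce(SO4)2 reacts with 1 mol Fe^2+, so n(Fe^2+) = 0.001617 x 1/1 = 0.001617 mol.
[Fe^2+] = 0.001617 / 0.02606 L = 0.0620 M.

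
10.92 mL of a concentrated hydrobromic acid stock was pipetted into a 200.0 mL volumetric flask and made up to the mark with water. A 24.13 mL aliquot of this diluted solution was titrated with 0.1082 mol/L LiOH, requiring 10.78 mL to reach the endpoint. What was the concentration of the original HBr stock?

n(LiOH) = 0.1082 x 0.01078 = 0.001166 mol.
n(HBr) in the aliquot = 0.001166 mol.
[diluted HBr] = 0.001166 / 0.02413 = 0.04834 M.
Dilution factor = 200.0/10.92 = 18.32, so [stock] = 0.04834 x 18.32 = 0.885 M.

0.885 M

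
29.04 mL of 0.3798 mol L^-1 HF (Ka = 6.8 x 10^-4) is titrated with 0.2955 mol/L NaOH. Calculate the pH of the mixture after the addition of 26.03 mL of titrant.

3.53

Initial n(HF) = 0.3798 x 0.02904 = 0.01103 mol.
n(NaOH) added = 0.2955 x 0.02603 = 0.007692 mol, converting that many moles of HF to F-.
Remaining n(HF) = 0.003338 mol; n(F-) = 0.007692 mol.
By Henderson-Hasselbalch, pH = pKa + log([A^-]/[HA]) = 3.17 + log(0.007692/0.003338) = 3.17 + (+0.36) = 3.53.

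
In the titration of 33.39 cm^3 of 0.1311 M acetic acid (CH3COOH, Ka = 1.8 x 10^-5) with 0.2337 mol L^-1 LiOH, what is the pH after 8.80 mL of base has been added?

Initial n(CH3COOH) = 0.1311 x 0.03339 = 0.004377 mol.
n(LiOH) added = 0.2337 x 0.008800 = 0.002057 mol, converting that many moles of CH3COOH to CH3COO-.
Remaining n(CH3COOH) = 0.002321 mol; n(CH3COO-) = 0.002057 mol.
By Henderson-Hasselbalch, pH = pKa + log([A^-]/[HA]) = 4.74 + log(0.002057/0.002321) = 4.74 + (-0.05) = 4.69.

4.69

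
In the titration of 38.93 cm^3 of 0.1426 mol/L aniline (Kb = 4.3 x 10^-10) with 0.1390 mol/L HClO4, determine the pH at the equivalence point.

n(C6H5NH2) = 0.1426 x 0.03893 = 0.005551 mol; V(HClO4) at equivalence = 0.005551/0.1390 = 0.03994 L.
At equivalence the base is fully converted to C6H5NH3+; total volume = 0.07887 L, so [C6H5NH3+] = 0.005551/0.07887 = 0.07039 M.
Ka(C6H5NH3+) = Kw/Kb = 1.0e-14 / 4.3 x 10^-10 = 2.33e-5.
[H^+] = sqrt(Ka x [C6H5NH3+]) = sqrt(2.33e-5 x 0.07039) = 0.00128 M.
pH = -log(0.00128) = 2.89.

2.89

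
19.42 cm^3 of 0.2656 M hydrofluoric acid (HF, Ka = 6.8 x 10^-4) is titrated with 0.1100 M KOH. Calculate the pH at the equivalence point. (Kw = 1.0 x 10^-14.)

n(HF) = 0.2656 x 0.01942 = 0.005158 mol; V(KOH) at equivalence = 0.005158/0.1100 = 0.04689 L.
At equivalence all the acid is converted to F-; total volume = 0.01942 + 0.04689 = 0.06631 L, so [F-] = 0.005158/0.06631 = 0.07778 M.
Kb = Kw/Ka = 1.0e-14 / 6.8 x 10^-4 = 1.47e-11.
[OH^-] = sqrt(Kb x [F-]) = sqrt(1.47e-11 x 0.07778) = 1.07e-6 M.
pOH = 5.97, so pH = 14.00 - 5.97 = 8.03.

8.03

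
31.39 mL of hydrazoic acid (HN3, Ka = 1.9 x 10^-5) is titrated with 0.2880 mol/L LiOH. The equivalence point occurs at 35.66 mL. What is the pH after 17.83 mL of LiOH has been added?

17.83 mL is exactly half the equivalence volume (35.66/2), i.e. the half-equivalence point.
There, n(HA) = n(A^-), so pH = pKa = -log(1.9 x 10^-5) = 4.72.

4.72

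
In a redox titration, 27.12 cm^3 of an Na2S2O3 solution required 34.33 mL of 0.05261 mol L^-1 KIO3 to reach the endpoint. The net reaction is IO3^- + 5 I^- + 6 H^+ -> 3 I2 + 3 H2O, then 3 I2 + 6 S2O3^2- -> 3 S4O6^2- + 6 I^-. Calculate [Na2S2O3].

n(KIO3) = 0.05261 x 0.03433 = 0.001806 mol.
From the balanced equation, 1 mol KIO3 reacts with 6 mol Na2S2O3, so n(Na2S2O3) = 0.001806 x 6/1 = 0.01084 mol.
[Na2S2O3] = 0.01084 / 0.02712 L = 0.400 M.

0.400 M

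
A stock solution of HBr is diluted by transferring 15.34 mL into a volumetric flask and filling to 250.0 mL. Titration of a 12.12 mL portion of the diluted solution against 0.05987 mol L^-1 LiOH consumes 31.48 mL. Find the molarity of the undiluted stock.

2.53 M

n(LiOH) = 0.05987 x 0.03148 = 0.001885 mol.
n(HBr) in the aliquot = 0.001885 mol.
[diluted HBr] = 0.001885 / 0.01212 = 0.1555 M.
Dilution factor = 250.0/15.34 = 16.30, so [stock] = 0.1555 x 16.30 = 2.53 M.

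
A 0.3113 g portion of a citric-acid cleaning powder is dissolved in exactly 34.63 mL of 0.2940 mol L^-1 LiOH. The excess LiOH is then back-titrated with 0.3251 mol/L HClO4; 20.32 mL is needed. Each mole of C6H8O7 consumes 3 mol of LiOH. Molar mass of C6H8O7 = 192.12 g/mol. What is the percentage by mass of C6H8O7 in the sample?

Total n(LiOH) added = 0.2940 x 0.03463 = 0.01018 mol.
n(HClO4) used = 0.3251 x 0.02032 = 0.006606 mol, which equals the excess n(LiOH).
So n(LiOH) consumed by the sample = 0.01018 - 0.006606 = 0.003575 mol.
n(C6H8O7) = 0.003575 / 3 = 0.001192 mol.
mass C6H8O7 = 0.001192 x 192.12 = 0.2290 g, so %C6H8O7 = 0.2290/0.3113 x 100 = 73.5%.

73.5%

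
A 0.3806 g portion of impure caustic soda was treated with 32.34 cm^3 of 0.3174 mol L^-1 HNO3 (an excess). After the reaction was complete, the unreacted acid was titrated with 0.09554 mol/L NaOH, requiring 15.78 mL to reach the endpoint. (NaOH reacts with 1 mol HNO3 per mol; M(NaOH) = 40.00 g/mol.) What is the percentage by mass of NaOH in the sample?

92.0%

Total n(HNO3) added = 0.3174 x 0.03234 = 0.01026 mol.
n(NaOH) used = 0.09554 x 0.01578 = 0.001508 mol, which equals the excess n(HNO3).
So n(HNO3) consumed by the sample = 0.01026 - 0.001508 = 0.008757 mol.
n(NaOH) = 0.008757 / 1 = 0.008757 mol.
mass NaOH = 0.008757 x 40.00 = 0.3503 g, so %NaOH = 0.3503/0.3806 x 100 = 92.0%.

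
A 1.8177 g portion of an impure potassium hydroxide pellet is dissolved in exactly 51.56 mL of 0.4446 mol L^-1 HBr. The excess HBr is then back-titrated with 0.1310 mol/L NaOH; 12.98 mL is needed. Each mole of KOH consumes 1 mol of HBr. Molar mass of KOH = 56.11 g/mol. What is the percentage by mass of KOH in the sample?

Total n(HBr) added = 0.4446 x 0.05156 = 0.02292 mol.
n(NaOH) used = 0.1310 x 0.01298 = 0.001700 mol, which equals the excess n(HBr).
So n(HBr) consumed by the sample = 0.02292 - 0.001700 = 0.02122 mol.
n(KOH) = 0.02122 / 1 = 0.02122 mol.
mass KOH = 0.02122 x 56.11 = 1.191 g, so %KOH = 1.191/1.8177 x 100 = 65.5%.

65.5%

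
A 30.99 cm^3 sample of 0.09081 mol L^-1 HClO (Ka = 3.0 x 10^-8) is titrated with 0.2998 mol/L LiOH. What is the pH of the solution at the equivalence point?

10.18

n(HClO) = 0.09081 x 0.03099 = 0.002814 mol; V(LiOH) at equivalence = 0.002814/0.2998 = 0.009387 L.
At equivalence all the acid is converted to ClO-; total volume = 0.03099 + 0.009387 = 0.04038 L, so [ClO-] = 0.002814/0.04038 = 0.06970 M.
Kb = Kw/Ka = 1.0e-14 / 3.0 x 10^-8 = 3.33e-7.
[OH^-] = sqrt(Kb x [ClO-]) = sqrt(3.33e-7 x 0.06970) = 0.000152 M.
pOH = 3.82, so pH = 14.00 - 3.82 = 10.18.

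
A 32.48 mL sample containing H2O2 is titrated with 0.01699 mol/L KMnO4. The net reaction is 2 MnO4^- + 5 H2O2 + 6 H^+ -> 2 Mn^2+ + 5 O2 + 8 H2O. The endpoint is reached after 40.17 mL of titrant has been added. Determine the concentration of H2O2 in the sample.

n(KMnO4) = 0.01699 x 0.04017 = 0.0006825 mol.
From the balanced equation, 2 mol KMnO4 reacts with 5 mol H2O2, so n(H2O2) = 0.0006825 x 5/2 = 0.001706 mol.
[H2O2] = 0.001706 / 0.03248 L = 0.0525 M.

0.0525 M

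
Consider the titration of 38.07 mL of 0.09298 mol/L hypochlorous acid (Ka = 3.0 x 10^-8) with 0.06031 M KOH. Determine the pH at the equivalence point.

n(HClO) = 0.09298 x 0.03807 = 0.003540 mol; V(KOH) at equivalence = 0.003540/0.06031 = 0.05869 L.
At equivalence all the acid is converted to ClO-; total volume = 0.03807 + 0.05869 = 0.09676 L, so [ClO-] = 0.003540/0.09676 = 0.03658 M.
Kb = Kw/Ka = 1.0e-14 / 3.0 x 10^-8 = 3.33e-7.
[OH^-] = sqrt(Kb x [ClO-]) = sqrt(3.33e-7 x 0.03658) = 0.000110 M.
pOH = 3.96, so pH = 14.00 - 3.96 = 10.04.

10.04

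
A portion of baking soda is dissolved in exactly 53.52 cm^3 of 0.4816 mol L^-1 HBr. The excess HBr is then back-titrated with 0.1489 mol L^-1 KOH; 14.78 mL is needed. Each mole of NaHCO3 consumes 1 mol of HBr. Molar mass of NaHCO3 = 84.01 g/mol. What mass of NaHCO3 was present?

1.98 g

Total n(HBr) added = 0.4816 x 0.05352 = 0.02578 mol.
n(KOH) used = 0.1489 x 0.01478 = 0.002201 mol, which equals the excess n(HBr).
So n(HBr) consumed by the sample = 0.02578 - 0.002201 = 0.02357 mol.
n(NaHCO3) = 0.02357 / 1 = 0.02357 mol.
mass = 0.02357 mol x 84.01 g/mol = 1.98 g.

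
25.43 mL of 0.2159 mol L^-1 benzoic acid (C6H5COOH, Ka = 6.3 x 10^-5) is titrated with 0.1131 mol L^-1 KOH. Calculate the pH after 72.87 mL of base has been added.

n(acid) = 0.2159 x 0.02543 = 0.005490 mol; n(KOH) added = 0.1131 x 0.07287 = 0.008242 mol.
Base is in excess by 0.008242 - 0.005490 = 0.002751 mol in a total volume of 0.09830 L.
[OH^-] = 0.002751/0.09830 = 0.02799 M, so pOH = 1.55 and pH = 14.00 - 1.55 = 12.45.

12.45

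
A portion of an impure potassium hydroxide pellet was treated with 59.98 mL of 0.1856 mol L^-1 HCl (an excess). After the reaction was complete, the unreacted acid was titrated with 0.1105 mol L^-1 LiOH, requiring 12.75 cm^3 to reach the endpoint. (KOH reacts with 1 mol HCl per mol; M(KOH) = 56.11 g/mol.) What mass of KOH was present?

0.546 g

Total n(HCl) added = 0.1856 x 0.05998 = 0.01113 mol.
n(LiOH) used = 0.1105 x 0.01275 = 0.001409 mol, which equals the excess n(HCl).
So n(HCl) consumed by the sample = 0.01113 - 0.001409 = 0.009723 mol.
n(KOH) = 0.009723 / 1 = 0.009723 mol.
mass = 0.009723 mol x 56.11 g/mol = 0.546 g.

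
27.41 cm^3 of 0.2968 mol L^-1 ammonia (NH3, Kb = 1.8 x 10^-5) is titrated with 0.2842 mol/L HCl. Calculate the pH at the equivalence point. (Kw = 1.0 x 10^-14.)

n(NH3) = 0.2968 x 0.02741 = 0.008135 mol; V(HCl) at equivalence = 0.008135/0.2842 = 0.02863 L.
At equivalence the base is fully converted to NH4+; total volume = 0.05604 L, so [NH4+] = 0.008135/0.05604 = 0.1452 M.
Ka(NH4+) = Kw/Kb = 1.0e-14 / 1.8 x 10^-5 = 5.56e-10.
[H^+] = sqrt(Ka x [NH4+]) = sqrt(5.56e-10 x 0.1452) = 8.98e-6 M.
pH = -log(8.98e-6) = 5.05.

5.05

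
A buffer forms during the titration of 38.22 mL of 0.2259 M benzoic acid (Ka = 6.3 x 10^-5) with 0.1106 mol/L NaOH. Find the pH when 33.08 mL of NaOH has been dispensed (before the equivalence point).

4.07

Initial n(C6H5COOH) = 0.2259 x 0.03822 = 0.008634 mol.
n(NaOH) added = 0.1106 x 0.03308 = 0.003659 mol, converting that many moles of C6H5COOH to C6H5COO-.
Remaining n(C6H5COOH) = 0.004975 mol; n(C6H5COO-) = 0.003659 mol.
By Henderson-Hasselbalch, pH = pKa + log([A^-]/[HA]) = 4.20 + log(0.003659/0.004975) = 4.20 + (-0.13) = 4.07.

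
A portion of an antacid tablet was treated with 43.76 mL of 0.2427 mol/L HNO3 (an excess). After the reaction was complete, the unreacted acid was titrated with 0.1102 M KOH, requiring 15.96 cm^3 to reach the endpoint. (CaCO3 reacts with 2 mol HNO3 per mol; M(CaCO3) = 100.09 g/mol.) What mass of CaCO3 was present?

Total n(HNO3) added = 0.2427 x 0.04376 = 0.01062 mol.
n(KOH) used = 0.1102 x 0.01596 = 0.001759 mol, which equals the excess n(HNO3).
So n(HNO3) consumed by the sample = 0.01062 - 0.001759 = 0.008862 mol.
n(CaCO3) = 0.008862 / 2 = 0.004431 mol.
mass = 0.004431 mol x 100.09 g/mol = 0.443 g.

0.443 g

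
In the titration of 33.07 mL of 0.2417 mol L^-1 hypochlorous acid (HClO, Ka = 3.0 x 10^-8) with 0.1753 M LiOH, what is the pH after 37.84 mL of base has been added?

Initial n(HClO) = 0.2417 x 0.03307 = 0.007993 mol.
n(LiOH) added = 0.1753 x 0.03784 = 0.006633 mol, converting that many moles of HClO to ClO-.
Remaining n(HClO) = 0.001360 mol; n(ClO-) = 0.006633 mol.
By Henderson-Hasselbalch, pH = pKa + log([A^-]/[HA]) = 7.52 + log(0.006633/0.001360) = 7.52 + (+0.69) = 8.21.

8.21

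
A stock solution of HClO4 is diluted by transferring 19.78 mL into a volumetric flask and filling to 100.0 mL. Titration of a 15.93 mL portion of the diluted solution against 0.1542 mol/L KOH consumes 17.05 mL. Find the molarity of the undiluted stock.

n(KOH) = 0.1542 x 0.01705 = 0.002629 mol.
n(HClO4) in the aliquot = 0.002629 mol.
[diluted HClO4] = 0.002629 / 0.01593 = 0.1650 M.
Dilution factor = 100.0/19.78 = 5.056, so [stock] = 0.1650 x 5.056 = 0.834 M.

0.834 M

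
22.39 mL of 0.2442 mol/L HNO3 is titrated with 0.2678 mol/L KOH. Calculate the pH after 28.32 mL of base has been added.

n(acid) = 0.2442 x 0.02239 = 0.005468 mol; n(KOH) added = 0.2678 x 0.02832 = 0.007584 mol.
Base is in excess by 0.007584 - 0.005468 = 0.002116 mol in a total volume of 0.05071 L.
[OH^-] = 0.002116/0.05071 = 0.04174 M, so pOH = 1.38 and pH = 14.00 - 1.38 = 12.62.

12.62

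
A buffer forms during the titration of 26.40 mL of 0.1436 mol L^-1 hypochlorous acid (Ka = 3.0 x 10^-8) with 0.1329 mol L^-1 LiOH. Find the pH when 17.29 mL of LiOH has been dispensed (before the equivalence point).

Initial n(HClO) = 0.1436 x 0.02640 = 0.003791 mol.
n(LiOH) added = 0.1329 x 0.01729 = 0.002298 mol, converting that many moles of HClO to ClO-.
Remaining n(HClO) = 0.001493 mol; n(ClO-) = 0.002298 mol.
By Henderson-Hasselbalch, pH = pKa + log([A^-]/[HA]) = 7.52 + log(0.002298/0.001493) = 7.52 + (+0.19) = 7.71.

7.71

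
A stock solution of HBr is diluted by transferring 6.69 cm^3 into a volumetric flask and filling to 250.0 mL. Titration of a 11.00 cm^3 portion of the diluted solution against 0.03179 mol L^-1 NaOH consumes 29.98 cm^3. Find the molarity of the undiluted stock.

n(NaOH) = 0.03179 x 0.02998 = 0.0009531 mol.
n(HBr) in the aliquot = 0.0009531 mol.
[diluted HBr] = 0.0009531 / 0.01100 = 0.08664 M.
Dilution factor = 250.0/6.690 = 37.37, so [stock] = 0.08664 x 37.37 = 3.24 M.

3.24 M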